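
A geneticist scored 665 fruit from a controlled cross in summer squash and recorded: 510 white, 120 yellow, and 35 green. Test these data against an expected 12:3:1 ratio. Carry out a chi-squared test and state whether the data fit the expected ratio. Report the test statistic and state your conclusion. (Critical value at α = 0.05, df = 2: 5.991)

1.466; consistent

The 12:3:1 ratio has 16 parts, so with N = 665 the expected counts are:
  white: 665 × 12/16 = 498.75
  yellow: 665 × 3/16 = 124.6875
  green: 665 × 1/16 = 41.5625
χ² = Σ (O − E)² / E
  white: (510 − 498.75)² / 498.75 = 0.2538
  yellow: (120 − 124.6875)² / 124.6875 = 0.1762
  green: (35 − 41.5625)² / 41.5625 = 1.0362
χ² = 0.2538 + 0.1762 + 1.0362 = 1.4662 ≈ 1.466
Degrees of freedom = 3 − 1 = 2; critical value at α = 0.05 is 5.991.
Since 1.466 < 5.991, we fail to reject the null hypothesis — the data are consistent with the 12:3:1 ratio.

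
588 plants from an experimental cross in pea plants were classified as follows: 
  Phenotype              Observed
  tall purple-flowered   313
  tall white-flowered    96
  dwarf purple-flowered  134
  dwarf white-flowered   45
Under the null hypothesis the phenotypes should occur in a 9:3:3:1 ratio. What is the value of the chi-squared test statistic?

9.763

Total ratio parts = 16. Expected numbers out of 588:
  tall purple-flowered: 588 × 9/16 = 330.75
  tall white-flowered: 588 × 3/16 = 110.25
  dwarf purple-flowered: 588 × 3/16 = 110.25
  dwarf white-flowered: 588 × 1/16 = 36.75
χ² = Σ (O − E)² / E
  tall purple-flowered: (313 − 330.75)² / 330.75 = 0.9526
  tall white-flowered: (96 − 110.25)² / 110.25 = 1.8418
  dwarf purple-flowered: (134 − 110.25)² / 110.25 = 5.1162
  dwarf white-flowered: (45 − 36.75)² / 36.75 = 1.8520
χ² = 0.9526 + 1.8418 + 5.1162 + 1.8520 = 9.7626 ≈ 9.763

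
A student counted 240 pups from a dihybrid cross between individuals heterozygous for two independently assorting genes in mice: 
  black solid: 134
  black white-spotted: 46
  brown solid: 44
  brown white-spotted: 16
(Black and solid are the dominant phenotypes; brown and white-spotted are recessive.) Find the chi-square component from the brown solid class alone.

0.022

A dihybrid F₂ with independent assortment and complete dominance at both loci gives a 9:3:3:1 phenotypic ratio.
Expected counts for N = 240 under a 9:3:3:1 ratio (total parts = 16):
  black solid: 240 × 9/16 = 135
  black white-spotted: 240 × 3/16 = 45
  brown solid: 240 × 3/16 = 45
  brown white-spotted: 240 × 1/16 = 15
Contribution of brown solid: (44 − 45)² / 45 = 0.0222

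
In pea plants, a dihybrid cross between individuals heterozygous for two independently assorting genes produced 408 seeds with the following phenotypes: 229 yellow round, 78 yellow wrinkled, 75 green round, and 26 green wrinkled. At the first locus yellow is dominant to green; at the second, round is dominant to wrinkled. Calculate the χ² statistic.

0.070

A dihybrid F₂ with independent assortment and complete dominance at both loci gives a 9:3:3:1 phenotypic ratio.
Total ratio parts = 16. Expected numbers out of 408:
  yellow round: 408 × 9/16 = 229.5
  yellow wrinkled: 408 × 3/16 = 76.5
  green round: 408 × 3/16 = 76.5
  green wrinkled: 408 × 1/16 = 25.5
χ² = Σ (O − E)² / E
  yellow round: (229 − 229.5)² / 229.5 = 0.0011
  yellow wrinkled: (78 − 76.5)² / 76.5 = 0.0294
  green round: (75 − 76.5)² / 76.5 = 0.0294
  green wrinkled: (26 − 25.5)² / 25.5 = 0.0098
χ² = 0.0011 + 0.0294 + 0.0294 + 0.0098 = 0.0697 ≈ 0.070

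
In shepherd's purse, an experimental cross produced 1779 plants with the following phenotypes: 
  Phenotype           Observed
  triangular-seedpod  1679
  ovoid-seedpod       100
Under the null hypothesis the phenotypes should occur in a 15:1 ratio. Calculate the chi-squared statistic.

1.201

Under the 15:1 hypothesis (Σ ratio = 16, N = 1779):
  triangular-seedpod: 1779 × 15/16 = 1667.8125
  ovoid-seedpod: 1779 × 1/16 = 111.1875
χ² = Σ (O − E)² / E
  triangular-seedpod: (1679 − 1667.8125)² / 1667.8125 = 0.0750
  ovoid-seedpod: (100 − 111.1875)² / 111.1875 = 1.1257
χ² = 0.0750 + 1.1257 = 1.2007 ≈ 1.201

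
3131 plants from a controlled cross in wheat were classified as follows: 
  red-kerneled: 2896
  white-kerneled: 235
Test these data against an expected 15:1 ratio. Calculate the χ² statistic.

8.424

Expected counts for N = 3131 under a 15:1 ratio (total parts = 16):
  red-kerneled: 3131 × 15/16 = 2935.3125
  white-kerneled: 3131 × 1/16 = 195.6875
χ² = Σ (O − E)² / E
  red-kerneled: (2896 − 2935.3125)² / 2935.3125 = 0.5265
  white-kerneled: (235 − 195.6875)² / 195.6875 = 7.8977
χ² = 0.5265 + 7.8977 = 8.4242 ≈ 8.424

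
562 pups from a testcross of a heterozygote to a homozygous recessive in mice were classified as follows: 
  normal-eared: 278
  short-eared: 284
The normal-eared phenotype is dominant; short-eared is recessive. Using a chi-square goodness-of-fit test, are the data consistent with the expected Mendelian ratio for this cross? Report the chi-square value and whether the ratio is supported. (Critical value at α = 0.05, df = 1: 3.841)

A testcross of a heterozygote (Aa × aa) gives a 1:1 phenotypic ratio.
Expected counts for N = 562 under a 1:1 ratio (total parts = 2):
  normal-eared: 562 × 1/2 = 281
  short-eared: 562 × 1/2 = 281
χ² = Σ (O − E)² / E
  normal-eared: (278 − 281)² / 281 = 0.0320
  short-eared: (284 − 281)² / 281 = 0.0320
χ² = 0.0320 + 0.0320 = 0.064
Degrees of freedom = 2 − 1 = 1; critical value at α = 0.05 is 3.841.
Since 0.064 < 3.841, we fail to reject the null hypothesis — the data are consistent with the 1:1 ratio.

0.064; consistent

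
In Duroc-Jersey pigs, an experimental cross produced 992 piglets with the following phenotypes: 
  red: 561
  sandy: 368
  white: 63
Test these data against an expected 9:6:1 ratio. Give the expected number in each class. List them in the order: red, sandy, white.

Total ratio parts = 16. Expected numbers out of 992:
  red: 992 × 9/16 = 558
  sandy: 992 × 6/16 = 372
  white: 992 × 1/16 = 62

558, 372, 62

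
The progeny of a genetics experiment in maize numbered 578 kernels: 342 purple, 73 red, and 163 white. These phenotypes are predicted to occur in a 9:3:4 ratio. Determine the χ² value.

14.791

Total ratio parts = 16. Expected numbers out of 578:
  purple: 578 × 9/16 = 325.125
  red: 578 × 3/16 = 108.375
  white: 578 × 4/16 = 144.5
χ² = Σ (O − E)² / E
  purple: (342 − 325.125)² / 325.125 = 0.8759
  red: (73 − 108.375)² / 108.375 = 11.5469
  white: (163 − 144.5)² / 144.5 = 2.3685
χ² = 0.8759 + 11.5469 + 2.3685 = 14.7913 ≈ 14.791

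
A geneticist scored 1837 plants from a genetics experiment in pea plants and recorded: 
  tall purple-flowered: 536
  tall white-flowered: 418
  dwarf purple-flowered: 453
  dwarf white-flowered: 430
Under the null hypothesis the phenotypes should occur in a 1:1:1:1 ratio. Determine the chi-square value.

18.480

Expected counts for N = 1837 under a 1:1:1:1 ratio (total parts = 4):
  tall purple-flowered: 1837 × 1/4 = 459.25
  tall white-flowered: 1837 × 1/4 = 459.25
  dwarf purple-flowered: 1837 × 1/4 = 459.25
  dwarf white-flowered: 1837 × 1/4 = 459.25
χ² = Σ (O − E)² / E
  tall purple-flowered: (536 − 459.25)² / 459.25 = 12.8265
  tall white-flowered: (418 − 459.25)² / 459.25 = 3.7051
  dwarf purple-flowered: (453 − 459.25)² / 459.25 = 0.0851
  dwarf white-flowered: (430 − 459.25)² / 459.25 = 1.8630
χ² = 12.8265 + 3.7051 + 0.0851 + 1.8630 = 18.4797 ≈ 18.480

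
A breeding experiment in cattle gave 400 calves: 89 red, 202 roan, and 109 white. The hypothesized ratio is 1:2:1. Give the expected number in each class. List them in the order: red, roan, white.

The 1:2:1 ratio has 4 parts, so with N = 400 the expected counts are:
  red: 400 × 1/4 = 100
  roan: 400 × 2/4 = 200
  white: 400 × 1/4 = 100

100, 200, 100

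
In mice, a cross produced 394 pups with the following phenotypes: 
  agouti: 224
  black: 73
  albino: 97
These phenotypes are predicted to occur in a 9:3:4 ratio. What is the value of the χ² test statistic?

0.059

Expected counts for N = 394 under a 9:3:4 ratio (total parts = 16):
  agouti: 394 × 9/16 = 221.625
  black: 394 × 3/16 = 73.875
  albino: 394 × 4/16 = 98.5
χ² = Σ (O − E)² / E
  agouti: (224 − 221.625)² / 221.625 = 0.0255
  black: (73 − 73.875)² / 73.875 = 0.0104
  albino: (97 − 98.5)² / 98.5 = 0.0228
χ² = 0.0255 + 0.0104 + 0.0228 = 0.0587 ≈ 0.059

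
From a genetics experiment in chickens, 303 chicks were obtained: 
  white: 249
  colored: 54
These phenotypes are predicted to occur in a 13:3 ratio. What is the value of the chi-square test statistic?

0.171

Under the 13:3 hypothesis (Σ ratio = 16, N = 303):
  white: 303 × 13/16 = 246.1875
  colored: 303 × 3/16 = 56.8125
χ² = Σ (O − E)² / E
  white: (249 − 246.1875)² / 246.1875 = 0.0321
  colored: (54 − 56.8125)² / 56.8125 = 0.1392
χ² = 0.0321 + 0.1392 = 0.1713 ≈ 0.171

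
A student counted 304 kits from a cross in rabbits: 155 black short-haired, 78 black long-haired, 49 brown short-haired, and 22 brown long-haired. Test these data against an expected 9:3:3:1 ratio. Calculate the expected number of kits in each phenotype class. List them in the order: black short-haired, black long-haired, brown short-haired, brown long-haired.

171, 57, 57, 19

Total ratio parts = 16. Expected numbers out of 304:
  black short-haired: 304 × 9/16 = 171
  black long-haired: 304 × 3/16 = 57
  brown short-haired: 304 × 3/16 = 57
  brown long-haired: 304 × 1/16 = 19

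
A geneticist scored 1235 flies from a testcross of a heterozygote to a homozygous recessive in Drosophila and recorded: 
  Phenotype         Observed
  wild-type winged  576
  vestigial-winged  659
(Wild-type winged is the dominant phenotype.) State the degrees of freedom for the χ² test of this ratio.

A testcross of a heterozygote (Aa × aa) gives a 1:1 phenotypic ratio.
A goodness-of-fit test with 2 phenotype classes has df = 2 − 1 = 1.

1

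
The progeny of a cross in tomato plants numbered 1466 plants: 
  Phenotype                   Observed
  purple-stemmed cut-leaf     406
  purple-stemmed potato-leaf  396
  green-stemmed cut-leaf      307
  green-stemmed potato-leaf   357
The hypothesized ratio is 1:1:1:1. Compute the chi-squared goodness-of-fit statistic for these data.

The 1:1:1:1 ratio has 4 parts, so with N = 1466 the expected counts are:
  purple-stemmed cut-leaf: 1466 × 1/4 = 366.5
  purple-stemmed potato-leaf: 1466 × 1/4 = 366.5
  green-stemmed cut-leaf: 1466 × 1/4 = 366.5
  green-stemmed potato-leaf: 1466 × 1/4 = 366.5
χ² = Σ (O − E)² / E
  purple-stemmed cut-leaf: (406 − 366.5)² / 366.5 = 4.2572
  purple-stemmed potato-leaf: (396 − 366.5)² / 366.5 = 2.3745
  green-stemmed cut-leaf: (307 − 366.5)² / 366.5 = 9.6596
  green-stemmed potato-leaf: (357 − 366.5)² / 366.5 = 0.2462
χ² = 4.2572 + 2.3745 + 9.6596 + 0.2462 = 16.5375 ≈ 16.538

16.538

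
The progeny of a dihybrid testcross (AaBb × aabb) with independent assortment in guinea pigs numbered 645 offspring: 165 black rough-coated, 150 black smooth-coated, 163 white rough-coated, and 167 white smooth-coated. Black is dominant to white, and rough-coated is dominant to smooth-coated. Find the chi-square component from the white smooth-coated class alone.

0.205

A dihybrid testcross with independent assortment gives a 1:1:1:1 ratio.
The 1:1:1:1 ratio has 4 parts, so with N = 645 the expected counts are:
  black rough-coated: 645 × 1/4 = 161.25
  black smooth-coated: 645 × 1/4 = 161.25
  white rough-coated: 645 × 1/4 = 161.25
  white smooth-coated: 645 × 1/4 = 161.25
Contribution of white smooth-coated: (167 − 161.25)² / 161.25 = 0.2050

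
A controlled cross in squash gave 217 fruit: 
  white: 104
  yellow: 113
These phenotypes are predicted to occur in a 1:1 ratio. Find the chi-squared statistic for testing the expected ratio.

0.373

Under the 1:1 hypothesis (Σ ratio = 2, N = 217):
  white: 217 × 1/2 = 108.5
  yellow: 217 × 1/2 = 108.5
χ² = Σ (O − E)² / E
  white: (104 − 108.5)² / 108.5 = 0.1866
  yellow: (113 − 108.5)² / 108.5 = 0.1866
χ² = 0.1866 + 0.1866 = 0.3732 ≈ 0.373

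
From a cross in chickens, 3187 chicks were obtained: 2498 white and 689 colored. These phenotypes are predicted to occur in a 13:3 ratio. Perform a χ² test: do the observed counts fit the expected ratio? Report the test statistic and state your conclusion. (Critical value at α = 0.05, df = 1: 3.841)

17.220; not consistent

Under the 13:3 hypothesis (Σ ratio = 16, N = 3187):
  white: 3187 × 13/16 = 2589.4375
  colored: 3187 × 3/16 = 597.5625
χ² = Σ (O − E)² / E
  white: (2498 − 2589.4375)² / 2589.4375 = 3.2288
  colored: (689 − 597.5625)² / 597.5625 = 13.9915
χ² = 3.2288 + 13.9915 = 17.2203 ≈ 17.220
Degrees of freedom = 2 − 1 = 1; critical value at α = 0.05 is 3.841.
Since 17.220 > 3.841, we reject the null hypothesis — the data do not fit the 13:3 ratio.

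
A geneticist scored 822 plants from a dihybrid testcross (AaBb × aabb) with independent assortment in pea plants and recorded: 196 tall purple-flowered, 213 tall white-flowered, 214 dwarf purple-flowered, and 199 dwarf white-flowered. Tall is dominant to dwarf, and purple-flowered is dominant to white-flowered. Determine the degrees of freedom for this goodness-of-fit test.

A dihybrid testcross with independent assortment gives a 1:1:1:1 ratio.
A goodness-of-fit test with 4 phenotype classes has df = 4 − 1 = 3.

3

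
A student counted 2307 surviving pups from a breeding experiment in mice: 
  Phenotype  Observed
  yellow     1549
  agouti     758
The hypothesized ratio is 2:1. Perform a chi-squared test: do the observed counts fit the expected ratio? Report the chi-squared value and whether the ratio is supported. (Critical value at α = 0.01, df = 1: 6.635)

Under the 2:1 hypothesis (Σ ratio = 3, N = 2307):
  yellow: 2307 × 2/3 = 1538
  agouti: 2307 × 1/3 = 769
χ² = Σ (O − E)² / E
  yellow: (1549 − 1538)² / 1538 = 0.0787
  agouti: (758 − 769)² / 769 = 0.1573
χ² = 0.0787 + 0.1573 = 0.236
Degrees of freedom = 2 − 1 = 1; critical value at α = 0.01 is 6.635.
Since 0.236 < 6.635, we fail to reject the null hypothesis — the data are consistent with the 2:1 ratio.

0.236; consistent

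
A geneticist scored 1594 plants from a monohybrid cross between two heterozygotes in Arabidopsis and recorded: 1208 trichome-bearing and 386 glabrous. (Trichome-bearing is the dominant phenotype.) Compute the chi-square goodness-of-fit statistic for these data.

0.523

For a monohybrid cross between heterozygotes with complete dominance, the expected phenotypic ratio is 3:1.
Total ratio parts = 4. Expected numbers out of 1594:
  trichome-bearing: 1594 × 3/4 = 1195.5
  glabrous: 1594 × 1/4 = 398.5
χ² = Σ (O − E)² / E
  trichome-bearing: (1208 − 1195.5)² / 1195.5 = 0.1307
  glabrous: (386 − 398.5)² / 398.5 = 0.3921
χ² = 0.1307 + 0.3921 = 0.5228 ≈ 0.523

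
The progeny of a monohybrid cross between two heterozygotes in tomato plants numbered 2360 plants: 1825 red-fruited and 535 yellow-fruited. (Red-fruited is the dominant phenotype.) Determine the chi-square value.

For a monohybrid cross between heterozygotes with complete dominance, the expected phenotypic ratio is 3:1.
Total ratio parts = 4. Expected numbers out of 2360:
  red-fruited: 2360 × 3/4 = 1770
  yellow-fruited: 2360 × 1/4 = 590
χ² = Σ (O − E)² / E
  red-fruited: (1825 − 1770)² / 1770 = 1.7090
  yellow-fruited: (535 − 590)² / 590 = 5.1271
χ² = 1.7090 + 5.1271 = 6.8361 ≈ 6.836

6.836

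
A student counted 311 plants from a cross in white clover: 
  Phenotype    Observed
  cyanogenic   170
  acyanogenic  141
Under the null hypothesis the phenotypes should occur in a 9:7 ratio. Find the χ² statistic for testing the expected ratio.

Under the 9:7 hypothesis (Σ ratio = 16, N = 311):
  cyanogenic: 311 × 9/16 = 174.9375
  acyanogenic: 311 × 7/16 = 136.0625
χ² = Σ (O − E)² / E
  cyanogenic: (170 − 174.9375)² / 174.9375 = 0.1394
  acyanogenic: (141 − 136.0625)² / 136.0625 = 0.1792
χ² = 0.1394 + 0.1792 = 0.3186 ≈ 0.319

0.319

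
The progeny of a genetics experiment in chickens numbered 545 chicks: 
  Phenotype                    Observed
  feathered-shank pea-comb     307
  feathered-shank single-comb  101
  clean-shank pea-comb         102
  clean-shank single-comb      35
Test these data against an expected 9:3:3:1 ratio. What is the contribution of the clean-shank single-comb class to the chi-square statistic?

Total ratio parts = 16. Expected numbers out of 545:
  feathered-shank pea-comb: 545 × 9/16 = 306.5625
  feathered-shank single-comb: 545 × 3/16 = 102.1875
  clean-shank pea-comb: 545 × 3/16 = 102.1875
  clean-shank single-comb: 545 × 1/16 = 34.0625
Contribution of clean-shank single-comb: (35 − 34.0625)² / 34.0625 = 0.0258

0.026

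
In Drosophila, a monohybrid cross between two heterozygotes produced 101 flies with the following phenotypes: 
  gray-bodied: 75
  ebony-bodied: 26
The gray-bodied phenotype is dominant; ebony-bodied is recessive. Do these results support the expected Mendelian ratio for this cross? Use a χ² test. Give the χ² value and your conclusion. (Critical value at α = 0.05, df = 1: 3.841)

0.030; consistent

For a monohybrid cross between heterozygotes with complete dominance, the expected phenotypic ratio is 3:1.
Under the 3:1 hypothesis (Σ ratio = 4, N = 101):
  gray-bodied: 101 × 3/4 = 75.75
  ebony-bodied: 101 × 1/4 = 25.25
χ² = Σ (O − E)² / E
  gray-bodied: (75 − 75.75)² / 75.75 = 0.0074
  ebony-bodied: (26 − 25.25)² / 25.25 = 0.0223
χ² = 0.0074 + 0.0223 = 0.0297 ≈ 0.030
Degrees of freedom = 2 − 1 = 1; critical value at α = 0.05 is 3.841.
Since 0.030 < 3.841, we fail to reject the null hypothesis — the data are consistent with the 3:1 ratio.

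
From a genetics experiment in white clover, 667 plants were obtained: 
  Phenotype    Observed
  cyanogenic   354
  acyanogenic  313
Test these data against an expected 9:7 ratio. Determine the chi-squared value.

2.735

Under the 9:7 hypothesis (Σ ratio = 16, N = 667):
  cyanogenic: 667 × 9/16 = 375.1875
  acyanogenic: 667 × 7/16 = 291.8125
χ² = Σ (O − E)² / E
  cyanogenic: (354 − 375.1875)² / 375.1875 = 1.1965
  acyanogenic: (313 − 291.8125)² / 291.8125 = 1.5384
χ² = 1.1965 + 1.5384 = 2.7349 ≈ 2.735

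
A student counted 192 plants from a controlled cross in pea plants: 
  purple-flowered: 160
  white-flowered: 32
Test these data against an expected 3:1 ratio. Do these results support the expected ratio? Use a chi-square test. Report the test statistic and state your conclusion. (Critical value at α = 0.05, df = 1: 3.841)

7.111; not consistent

The 3:1 ratio has 4 parts, so with N = 192 the expected counts are:
  purple-flowered: 192 × 3/4 = 144
  white-flowered: 192 × 1/4 = 48
χ² = Σ (O − E)² / E
  purple-flowered: (160 − 144)² / 144 = 1.7778
  white-flowered: (32 − 48)² / 48 = 5.3333
χ² = 1.7778 + 5.3333 = 7.1111 ≈ 7.111
Degrees of freedom = 2 − 1 = 1; critical value at α = 0.05 is 3.841.
Since 7.111 > 3.841, we reject the null hypothesis — the data do not fit the 3:1 ratio.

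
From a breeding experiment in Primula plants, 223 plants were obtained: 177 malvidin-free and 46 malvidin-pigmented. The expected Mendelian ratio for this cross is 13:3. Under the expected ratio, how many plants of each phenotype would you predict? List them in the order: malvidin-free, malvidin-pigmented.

Total ratio parts = 16. Expected numbers out of 223:
  malvidin-free: 223 × 13/16 = 181.1875
  malvidin-pigmented: 223 × 3/16 = 41.8125

181.1875, 41.8125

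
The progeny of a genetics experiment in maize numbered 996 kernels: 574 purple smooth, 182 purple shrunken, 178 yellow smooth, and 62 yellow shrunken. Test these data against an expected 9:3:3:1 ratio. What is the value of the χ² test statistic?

Under the 9:3:3:1 hypothesis (Σ ratio = 16, N = 996):
  purple smooth: 996 × 9/16 = 560.25
  purple shrunken: 996 × 3/16 = 186.75
  yellow smooth: 996 × 3/16 = 186.75
  yellow shrunken: 996 × 1/16 = 62.25
χ² = Σ (O − E)² / E
  purple smooth: (574 − 560.25)² / 560.25 = 0.3375
  purple shrunken: (182 − 186.75)² / 186.75 = 0.1208
  yellow smooth: (178 − 186.75)² / 186.75 = 0.4100
  yellow shrunken: (62 − 62.25)² / 62.25 = 0.0010
χ² = 0.3375 + 0.1208 + 0.4100 + 0.0010 = 0.8693 ≈ 0.869

0.869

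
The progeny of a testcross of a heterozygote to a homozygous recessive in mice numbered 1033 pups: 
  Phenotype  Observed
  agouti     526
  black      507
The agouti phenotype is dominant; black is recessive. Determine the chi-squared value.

0.349

A testcross of a heterozygote (Aa × aa) gives a 1:1 phenotypic ratio.
The 1:1 ratio has 2 parts, so with N = 1033 the expected counts are:
  agouti: 1033 × 1/2 = 516.5
  black: 1033 × 1/2 = 516.5
χ² = Σ (O − E)² / E
  agouti: (526 − 516.5)² / 516.5 = 0.1747
  black: (507 − 516.5)² / 516.5 = 0.1747
χ² = 0.1747 + 0.1747 = 0.3494 ≈ 0.349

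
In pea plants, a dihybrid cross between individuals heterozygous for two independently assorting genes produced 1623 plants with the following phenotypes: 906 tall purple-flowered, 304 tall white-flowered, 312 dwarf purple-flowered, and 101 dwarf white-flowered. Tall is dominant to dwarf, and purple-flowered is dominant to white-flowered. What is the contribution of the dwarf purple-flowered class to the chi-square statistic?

0.194

A dihybrid F₂ with independent assortment and complete dominance at both loci gives a 9:3:3:1 phenotypic ratio.
The 9:3:3:1 ratio has 16 parts, so with N = 1623 the expected counts are:
  tall purple-flowered: 1623 × 9/16 = 912.9375
  tall white-flowered: 1623 × 3/16 = 304.3125
  dwarf purple-flowered: 1623 × 3/16 = 304.3125
  dwarf white-flowered: 1623 × 1/16 = 101.4375
Contribution of dwarf purple-flowered: (312 − 304.3125)² / 304.3125 = 0.1942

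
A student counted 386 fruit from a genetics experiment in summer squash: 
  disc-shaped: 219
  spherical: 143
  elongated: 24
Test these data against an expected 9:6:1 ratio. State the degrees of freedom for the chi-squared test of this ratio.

A goodness-of-fit test with 3 phenotype classes has df = 3 − 1 = 2.

2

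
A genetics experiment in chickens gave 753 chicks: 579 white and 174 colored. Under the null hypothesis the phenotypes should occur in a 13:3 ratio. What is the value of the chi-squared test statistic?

The 13:3 ratio has 16 parts, so with N = 753 the expected counts are:
  white: 753 × 13/16 = 611.8125
  colored: 753 × 3/16 = 141.1875
χ² = Σ (O − E)² / E
  white: (579 − 611.8125)² / 611.8125 = 1.7598
  colored: (174 − 141.1875)² / 141.1875 = 7.6257
χ² = 1.7598 + 7.6257 = 9.3855 ≈ 9.386

9.386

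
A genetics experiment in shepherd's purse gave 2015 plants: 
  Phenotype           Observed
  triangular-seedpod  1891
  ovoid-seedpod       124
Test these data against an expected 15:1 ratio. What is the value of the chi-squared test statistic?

0.032

Total ratio parts = 16. Expected numbers out of 2015:
  triangular-seedpod: 2015 × 15/16 = 1889.0625
  ovoid-seedpod: 2015 × 1/16 = 125.9375
χ² = Σ (O − E)² / E
  triangular-seedpod: (1891 − 1889.0625)² / 1889.0625 = 0.0020
  ovoid-seedpod: (124 − 125.9375)² / 125.9375 = 0.0298
χ² = 0.0020 + 0.0298 = 0.0318 ≈ 0.032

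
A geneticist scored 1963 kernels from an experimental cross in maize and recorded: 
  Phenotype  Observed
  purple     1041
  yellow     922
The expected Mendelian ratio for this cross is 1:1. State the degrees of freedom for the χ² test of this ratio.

A goodness-of-fit test with 2 phenotype classes has df = 2 − 1 = 1.

1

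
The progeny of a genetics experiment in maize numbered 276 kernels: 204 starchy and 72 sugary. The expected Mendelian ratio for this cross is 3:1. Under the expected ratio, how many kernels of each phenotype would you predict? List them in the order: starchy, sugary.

207, 69

Total ratio parts = 4. Expected numbers out of 276:
  starchy: 276 × 3/4 = 207
  sugary: 276 × 1/4 = 69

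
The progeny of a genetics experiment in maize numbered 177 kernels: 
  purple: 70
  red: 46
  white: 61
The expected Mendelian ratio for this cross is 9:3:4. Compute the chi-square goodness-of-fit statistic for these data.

Expected counts for N = 177 under a 9:3:4 ratio (total parts = 16):
  purple: 177 × 9/16 = 99.5625
  red: 177 × 3/16 = 33.1875
  white: 177 × 4/16 = 44.25
χ² = Σ (O − E)² / E
  purple: (70 − 99.5625)² / 99.5625 = 8.7778
  red: (46 − 33.1875)² / 33.1875 = 4.9464
  white: (61 − 44.25)² / 44.25 = 6.3404
χ² = 8.7778 + 4.9464 + 6.3404 = 20.0646 ≈ 20.065

20.065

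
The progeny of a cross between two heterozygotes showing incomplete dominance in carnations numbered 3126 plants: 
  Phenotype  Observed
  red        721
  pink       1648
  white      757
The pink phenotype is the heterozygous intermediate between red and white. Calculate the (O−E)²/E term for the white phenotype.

0.768

With incomplete dominance, a heterozygote × heterozygote cross gives a 1:2:1 phenotypic ratio.
Expected counts for N = 3126 under a 1:2:1 ratio (total parts = 4):
  red: 3126 × 1/4 = 781.5
  pink: 3126 × 2/4 = 1563
  white: 3126 × 1/4 = 781.5
Contribution of white: (757 − 781.5)² / 781.5 = 0.7681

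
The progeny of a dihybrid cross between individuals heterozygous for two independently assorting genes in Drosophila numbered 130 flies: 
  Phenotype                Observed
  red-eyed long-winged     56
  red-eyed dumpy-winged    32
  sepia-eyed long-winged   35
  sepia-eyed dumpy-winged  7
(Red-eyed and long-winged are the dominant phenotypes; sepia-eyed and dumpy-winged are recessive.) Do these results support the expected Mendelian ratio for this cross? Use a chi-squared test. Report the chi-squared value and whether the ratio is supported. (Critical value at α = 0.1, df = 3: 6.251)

11.183; not consistent

A dihybrid F₂ with independent assortment and complete dominance at both loci gives a 9:3:3:1 phenotypic ratio.
Total ratio parts = 16. Expected numbers out of 130:
  red-eyed long-winged: 130 × 9/16 = 73.125
  red-eyed dumpy-winged: 130 × 3/16 = 24.375
  sepia-eyed long-winged: 130 × 3/16 = 24.375
  sepia-eyed dumpy-winged: 130 × 1/16 = 8.125
χ² = Σ (O − E)² / E
  red-eyed long-winged: (56 − 73.125)² / 73.125 = 4.0105
  red-eyed dumpy-winged: (32 − 24.375)² / 24.375 = 2.3853
  sepia-eyed long-winged: (35 − 24.375)² / 24.375 = 4.6314
  sepia-eyed dumpy-winged: (7 − 8.125)² / 8.125 = 0.1558
χ² = 4.0105 + 2.3853 + 4.6314 + 0.1558 = 11.183
Degrees of freedom = 4 − 1 = 3; critical value at α = 0.1 is 6.251.
Since 11.183 > 6.251, we reject the null hypothesis — the data do not fit the 9:3:3:1 ratio.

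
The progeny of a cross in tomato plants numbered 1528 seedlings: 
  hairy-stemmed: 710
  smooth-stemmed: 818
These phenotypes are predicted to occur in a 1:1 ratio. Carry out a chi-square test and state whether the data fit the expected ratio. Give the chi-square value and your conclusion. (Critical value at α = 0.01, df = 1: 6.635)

Expected counts for N = 1528 under a 1:1 ratio (total parts = 2):
  hairy-stemmed: 1528 × 1/2 = 764
  smooth-stemmed: 1528 × 1/2 = 764
χ² = Σ (O − E)² / E
  hairy-stemmed: (710 − 764)² / 764 = 3.8168
  smooth-stemmed: (818 − 764)² / 764 = 3.8168
χ² = 3.8168 + 3.8168 = 7.6336 ≈ 7.634
Degrees of freedom = 2 − 1 = 1; critical value at α = 0.01 is 6.635.
Since 7.634 > 6.635, we reject the null hypothesis — the data do not fit the 1:1 ratio.

7.634; not consistent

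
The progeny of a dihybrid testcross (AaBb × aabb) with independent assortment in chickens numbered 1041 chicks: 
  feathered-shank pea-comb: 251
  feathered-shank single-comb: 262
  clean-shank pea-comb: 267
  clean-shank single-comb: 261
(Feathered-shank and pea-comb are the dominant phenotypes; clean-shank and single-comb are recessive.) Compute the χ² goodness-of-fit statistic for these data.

A dihybrid testcross with independent assortment gives a 1:1:1:1 ratio.
Under the 1:1:1:1 hypothesis (Σ ratio = 4, N = 1041):
  feathered-shank pea-comb: 1041 × 1/4 = 260.25
  feathered-shank single-comb: 1041 × 1/4 = 260.25
  clean-shank pea-comb: 1041 × 1/4 = 260.25
  clean-shank single-comb: 1041 × 1/4 = 260.25
χ² = Σ (O − E)² / E
  feathered-shank pea-comb: (251 − 260.25)² / 260.25 = 0.3288
  feathered-shank single-comb: (262 − 260.25)² / 260.25 = 0.0118
  clean-shank pea-comb: (267 − 260.25)² / 260.25 = 0.1751
  clean-shank single-comb: (261 − 260.25)² / 260.25 = 0.0022
χ² = 0.3288 + 0.0118 + 0.1751 + 0.0022 = 0.5179 ≈ 0.518

0.518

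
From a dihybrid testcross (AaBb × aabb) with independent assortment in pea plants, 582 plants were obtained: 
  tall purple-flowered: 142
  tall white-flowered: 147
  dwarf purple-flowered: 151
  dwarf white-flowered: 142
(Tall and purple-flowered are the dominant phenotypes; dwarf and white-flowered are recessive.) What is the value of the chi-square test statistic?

0.392

A dihybrid testcross with independent assortment gives a 1:1:1:1 ratio.
Total ratio parts = 4. Expected numbers out of 582:
  tall purple-flowered: 582 × 1/4 = 145.5
  tall white-flowered: 582 × 1/4 = 145.5
  dwarf purple-flowered: 582 × 1/4 = 145.5
  dwarf white-flowered: 582 × 1/4 = 145.5
χ² = Σ (O − E)² / E
  tall purple-flowered: (142 − 145.5)² / 145.5 = 0.0842
  tall white-flowered: (147 − 145.5)² / 145.5 = 0.0155
  dwarf purple-flowered: (151 − 145.5)² / 145.5 = 0.2079
  dwarf white-flowered: (142 − 145.5)² / 145.5 = 0.0842
χ² = 0.0842 + 0.0155 + 0.2079 + 0.0842 = 0.3918 ≈ 0.392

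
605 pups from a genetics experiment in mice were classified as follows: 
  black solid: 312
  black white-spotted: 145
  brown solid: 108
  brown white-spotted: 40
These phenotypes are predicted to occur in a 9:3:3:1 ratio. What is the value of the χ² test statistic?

Under the 9:3:3:1 hypothesis (Σ ratio = 16, N = 605):
  black solid: 605 × 9/16 = 340.3125
  black white-spotted: 605 × 3/16 = 113.4375
  brown solid: 605 × 3/16 = 113.4375
  brown white-spotted: 605 × 1/16 = 37.8125
χ² = Σ (O − E)² / E
  black solid: (312 − 340.3125)² / 340.3125 = 2.3555
  black white-spotted: (145 − 113.4375)² / 113.4375 = 8.7819
  brown solid: (108 − 113.4375)² / 113.4375 = 0.2606
  brown white-spotted: (40 − 37.8125)² / 37.8125 = 0.1265
χ² = 2.3555 + 8.7819 + 0.2606 + 0.1265 = 11.5245 ≈ 11.525

11.525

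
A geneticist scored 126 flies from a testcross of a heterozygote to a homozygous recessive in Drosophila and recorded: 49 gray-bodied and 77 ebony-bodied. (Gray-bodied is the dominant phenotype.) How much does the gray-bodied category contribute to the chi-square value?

3.111

A testcross of a heterozygote (Aa × aa) gives a 1:1 phenotypic ratio.
Total ratio parts = 2. Expected numbers out of 126:
  gray-bodied: 126 × 1/2 = 63
  ebony-bodied: 126 × 1/2 = 63
Contribution of gray-bodied: (49 − 63)² / 63 = 3.1111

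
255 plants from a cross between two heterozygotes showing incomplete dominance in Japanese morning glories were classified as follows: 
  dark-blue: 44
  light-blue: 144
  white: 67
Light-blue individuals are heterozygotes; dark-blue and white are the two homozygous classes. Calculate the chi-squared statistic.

With incomplete dominance, a heterozygote × heterozygote cross gives a 1:2:1 phenotypic ratio.
The 1:2:1 ratio has 4 parts, so with N = 255 the expected counts are:
  dark-blue: 255 × 1/4 = 63.75
  light-blue: 255 × 2/4 = 127.5
  white: 255 × 1/4 = 63.75
χ² = Σ (O − E)² / E
  dark-blue: (44 − 63.75)² / 63.75 = 6.1186
  light-blue: (144 − 127.5)² / 127.5 = 2.1353
  white: (67 − 63.75)² / 63.75 = 0.1657
χ² = 6.1186 + 2.1353 + 0.1657 = 8.4196 ≈ 8.420

8.420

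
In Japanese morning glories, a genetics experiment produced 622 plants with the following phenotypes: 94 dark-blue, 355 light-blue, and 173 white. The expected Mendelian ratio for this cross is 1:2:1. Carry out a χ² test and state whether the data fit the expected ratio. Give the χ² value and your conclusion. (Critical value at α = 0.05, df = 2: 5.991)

32.518; not consistent

Expected counts for N = 622 under a 1:2:1 ratio (total parts = 4):
  dark-blue: 622 × 1/4 = 155.5
  light-blue: 622 × 2/4 = 311
  white: 622 × 1/4 = 155.5
χ² = Σ (O − E)² / E
  dark-blue: (94 − 155.5)² / 155.5 = 24.3232
  light-blue: (355 − 311)² / 311 = 6.2251
  white: (173 − 155.5)² / 155.5 = 1.9695
χ² = 24.3232 + 6.2251 + 1.9695 = 32.5178 ≈ 32.518
Degrees of freedom = 3 − 1 = 2; critical value at α = 0.05 is 5.991.
Since 32.518 > 5.991, we reject the null hypothesis — the data do not fit the 1:2:1 ratio.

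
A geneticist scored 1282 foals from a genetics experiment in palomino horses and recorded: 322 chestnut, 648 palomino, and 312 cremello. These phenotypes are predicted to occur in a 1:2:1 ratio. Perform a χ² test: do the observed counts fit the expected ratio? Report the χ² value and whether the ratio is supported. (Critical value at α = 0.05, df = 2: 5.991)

0.309; consistent

Total ratio parts = 4. Expected numbers out of 1282:
  chestnut: 1282 × 1/4 = 320.5
  palomino: 1282 × 2/4 = 641
  cremello: 1282 × 1/4 = 320.5
χ² = Σ (O − E)² / E
  chestnut: (322 − 320.5)² / 320.5 = 0.0070
  palomino: (648 − 641)² / 641 = 0.0764
  cremello: (312 − 320.5)² / 320.5 = 0.2254
χ² = 0.0070 + 0.0764 + 0.2254 = 0.3088 ≈ 0.309
Degrees of freedom = 3 − 1 = 2; critical value at α = 0.05 is 5.991.
Since 0.309 < 5.991, we fail to reject the null hypothesis — the data are consistent with the 1:2:1 ratio.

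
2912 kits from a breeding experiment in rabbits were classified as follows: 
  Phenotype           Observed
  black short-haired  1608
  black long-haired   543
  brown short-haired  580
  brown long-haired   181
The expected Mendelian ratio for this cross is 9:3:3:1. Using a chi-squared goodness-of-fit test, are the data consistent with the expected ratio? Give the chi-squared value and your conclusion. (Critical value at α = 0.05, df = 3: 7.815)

Under the 9:3:3:1 hypothesis (Σ ratio = 16, N = 2912):
  black short-haired: 2912 × 9/16 = 1638
  black long-haired: 2912 × 3/16 = 546
  brown short-haired: 2912 × 3/16 = 546
  brown long-haired: 2912 × 1/16 = 182
χ² = Σ (O − E)² / E
  black short-haired: (1608 − 1638)² / 1638 = 0.5495
  black long-haired: (543 − 546)² / 546 = 0.0165
  brown short-haired: (580 − 546)² / 546 = 2.1172
  brown long-haired: (181 − 182)² / 182 = 0.0055
χ² = 0.5495 + 0.0165 + 2.1172 + 0.0055 = 2.6887 ≈ 2.689
Degrees of freedom = 4 − 1 = 3; critical value at α = 0.05 is 7.815.
Since 2.689 < 7.815, we fail to reject the null hypothesis — the data are consistent with the 9:3:3:1 ratio.

2.689; consistent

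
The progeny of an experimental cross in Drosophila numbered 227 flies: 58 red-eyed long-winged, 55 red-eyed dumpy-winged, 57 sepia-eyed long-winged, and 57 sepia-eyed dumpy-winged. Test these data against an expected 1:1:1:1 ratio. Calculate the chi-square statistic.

0.084

Under the 1:1:1:1 hypothesis (Σ ratio = 4, N = 227):
  red-eyed long-winged: 227 × 1/4 = 56.75
  red-eyed dumpy-winged: 227 × 1/4 = 56.75
  sepia-eyed long-winged: 227 × 1/4 = 56.75
  sepia-eyed dumpy-winged: 227 × 1/4 = 56.75
χ² = Σ (O − E)² / E
  red-eyed long-winged: (58 − 56.75)² / 56.75 = 0.0275
  red-eyed dumpy-winged: (55 − 56.75)² / 56.75 = 0.0540
  sepia-eyed long-winged: (57 − 56.75)² / 56.75 = 0.0011
  sepia-eyed dumpy-winged: (57 − 56.75)² / 56.75 = 0.0011
χ² = 0.0275 + 0.0540 + 0.0011 + 0.0011 = 0.0837 ≈ 0.084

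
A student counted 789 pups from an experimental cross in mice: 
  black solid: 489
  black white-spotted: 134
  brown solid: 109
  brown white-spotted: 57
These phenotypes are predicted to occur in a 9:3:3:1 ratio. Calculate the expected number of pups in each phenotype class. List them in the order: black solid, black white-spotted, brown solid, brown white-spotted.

443.8125, 147.9375, 147.9375, 49.3125

Total ratio parts = 16. Expected numbers out of 789:
  black solid: 789 × 9/16 = 443.8125
  black white-spotted: 789 × 3/16 = 147.9375
  brown solid: 789 × 3/16 = 147.9375
  brown white-spotted: 789 × 1/16 = 49.3125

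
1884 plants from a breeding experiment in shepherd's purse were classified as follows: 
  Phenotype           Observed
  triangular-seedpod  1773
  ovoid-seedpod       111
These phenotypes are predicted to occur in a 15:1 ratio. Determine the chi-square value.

0.413

Expected counts for N = 1884 under a 15:1 ratio (total parts = 16):
  triangular-seedpod: 1884 × 15/16 = 1766.25
  ovoid-seedpod: 1884 × 1/16 = 117.75
χ² = Σ (O − E)² / E
  triangular-seedpod: (1773 − 1766.25)² / 1766.25 = 0.0258
  ovoid-seedpod: (111 − 117.75)² / 117.75 = 0.3869
χ² = 0.0258 + 0.3869 = 0.4127 ≈ 0.413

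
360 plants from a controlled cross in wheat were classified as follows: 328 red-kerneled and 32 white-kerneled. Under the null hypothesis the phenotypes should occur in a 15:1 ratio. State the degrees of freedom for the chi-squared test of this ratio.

1

A goodness-of-fit test with 2 phenotype classes has df = 2 − 1 = 1.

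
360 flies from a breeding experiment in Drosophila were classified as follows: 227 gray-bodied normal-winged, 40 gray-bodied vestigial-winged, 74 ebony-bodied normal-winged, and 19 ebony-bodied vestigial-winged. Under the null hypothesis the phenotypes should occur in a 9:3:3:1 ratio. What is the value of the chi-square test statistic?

Total ratio parts = 16. Expected numbers out of 360:
  gray-bodied normal-winged: 360 × 9/16 = 202.5
  gray-bodied vestigial-winged: 360 × 3/16 = 67.5
  ebony-bodied normal-winged: 360 × 3/16 = 67.5
  ebony-bodied vestigial-winged: 360 × 1/16 = 22.5
χ² = Σ (O − E)² / E
  gray-bodied normal-winged: (227 − 202.5)² / 202.5 = 2.9642
  gray-bodied vestigial-winged: (40 − 67.5)² / 67.5 = 11.2037
  ebony-bodied normal-winged: (74 − 67.5)² / 67.5 = 0.6259
  ebony-bodied vestigial-winged: (19 − 22.5)² / 22.5 = 0.5444
χ² = 2.9642 + 11.2037 + 0.6259 + 0.5444 = 15.3382 ≈ 15.338

15.338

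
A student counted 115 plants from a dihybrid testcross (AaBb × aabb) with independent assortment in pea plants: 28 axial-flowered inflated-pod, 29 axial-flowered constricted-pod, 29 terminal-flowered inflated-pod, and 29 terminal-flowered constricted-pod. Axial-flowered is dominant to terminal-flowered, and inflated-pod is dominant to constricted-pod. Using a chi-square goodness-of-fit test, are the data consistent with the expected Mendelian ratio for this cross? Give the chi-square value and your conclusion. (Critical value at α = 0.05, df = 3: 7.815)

0.026; consistent

A dihybrid testcross with independent assortment gives a 1:1:1:1 ratio.
Total ratio parts = 4. Expected numbers out of 115:
  axial-flowered inflated-pod: 115 × 1/4 = 28.75
  axial-flowered constricted-pod: 115 × 1/4 = 28.75
  terminal-flowered inflated-pod: 115 × 1/4 = 28.75
  terminal-flowered constricted-pod: 115 × 1/4 = 28.75
χ² = Σ (O − E)² / E
  axial-flowered inflated-pod: (28 − 28.75)² / 28.75 = 0.0196
  axial-flowered constricted-pod: (29 − 28.75)² / 28.75 = 0.0022
  terminal-flowered inflated-pod: (29 − 28.75)² / 28.75 = 0.0022
  terminal-flowered constricted-pod: (29 − 28.75)² / 28.75 = 0.0022
χ² = 0.0196 + 0.0022 + 0.0022 + 0.0022 = 0.0262 ≈ 0.026
Degrees of freedom = 4 − 1 = 3; critical value at α = 0.05 is 7.815.
Since 0.026 < 7.815, we fail to reject the null hypothesis — the data are consistent with the 1:1:1:1 ratio.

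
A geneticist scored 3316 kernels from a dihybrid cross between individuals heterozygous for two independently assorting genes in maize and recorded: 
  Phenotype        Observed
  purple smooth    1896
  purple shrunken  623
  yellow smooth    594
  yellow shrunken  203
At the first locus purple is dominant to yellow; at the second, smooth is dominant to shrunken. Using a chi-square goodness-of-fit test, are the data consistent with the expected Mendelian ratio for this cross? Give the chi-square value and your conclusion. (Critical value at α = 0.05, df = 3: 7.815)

1.835; consistent

A dihybrid F₂ with independent assortment and complete dominance at both loci gives a 9:3:3:1 phenotypic ratio.
Under the 9:3:3:1 hypothesis (Σ ratio = 16, N = 3316):
  purple smooth: 3316 × 9/16 = 1865.25
  purple shrunken: 3316 × 3/16 = 621.75
  yellow smooth: 3316 × 3/16 = 621.75
  yellow shrunken: 3316 × 1/16 = 207.25
χ² = Σ (O − E)² / E
  purple smooth: (1896 − 1865.25)² / 1865.25 = 0.5069
  purple shrunken: (623 − 621.75)² / 621.75 = 0.0025
  yellow smooth: (594 − 621.75)² / 621.75 = 1.2385
  yellow shrunken: (203 − 207.25)² / 207.25 = 0.0872
χ² = 0.5069 + 0.0025 + 1.2385 + 0.0872 = 1.8351 ≈ 1.835
Degrees of freedom = 4 − 1 = 3; critical value at α = 0.05 is 7.815.
Since 1.835 < 7.815, we fail to reject the null hypothesis — the data are consistent with the 9:3:3:1 ratio.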